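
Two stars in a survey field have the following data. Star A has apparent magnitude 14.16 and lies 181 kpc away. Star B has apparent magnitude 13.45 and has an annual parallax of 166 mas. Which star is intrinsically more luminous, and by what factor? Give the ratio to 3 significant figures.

Star A is more luminous, by a factor of 4.69×10^8.

Star A: d = 181 kpc = 181000 pc
Star A: M = m − 5 log₁₀ d + 5 = 14.16 − 5·5.2577 + 5 = -7.128
Star B: p = 166 mas = 0.166″ → d = 1/p = 6.024 pc
Star B: M = m − 5 log₁₀ d + 5 = 13.45 − 5·0.7799 + 5 = 14.551
ΔM = M_A − M_B = -7.128 − (14.551) = -21.679; smaller M is more luminous → Star A.
L ratio = 10^(0.4 |ΔM|) = 10^8.672 = 4.694×10^8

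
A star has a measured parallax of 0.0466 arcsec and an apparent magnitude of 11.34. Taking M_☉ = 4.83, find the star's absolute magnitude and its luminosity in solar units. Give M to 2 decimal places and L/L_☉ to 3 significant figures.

d = 1/p = 1/0.0466″ = 21.46 pc
M = m − 5 log₁₀ d + 5 = 11.34 − 5·1.3316 + 5 = 9.682
M − M_☉ = 9.682 − 4.83 = 4.852
L/L_☉ = 10^(−0.4 × 4.852) = 0.01146

M ≈ 9.68; L/L_☉ ≈ 0.0115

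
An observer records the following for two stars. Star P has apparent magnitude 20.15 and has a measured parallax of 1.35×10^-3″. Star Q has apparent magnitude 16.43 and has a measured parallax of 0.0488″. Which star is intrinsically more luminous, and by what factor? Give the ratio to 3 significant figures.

Star P: d = 1/p = 1/1.35×10^-3″ = 740.7 pc
Star P: M = m − 5 log₁₀ d + 5 = 20.15 − 5·2.8697 + 5 = 10.802
Star Q: d = 1/p = 1/0.0488″ = 20.49 pc
Star Q: M = m − 5 log₁₀ d + 5 = 16.43 − 5·1.3116 + 5 = 14.872
ΔM = M_P − M_Q = 10.802 − (14.872) = -4.070; smaller M is more luminous → Star P.
L ratio = 10^(0.4 |ΔM|) = 10^1.628 = 42.48

Star P is more luminous, by a factor of 42.5.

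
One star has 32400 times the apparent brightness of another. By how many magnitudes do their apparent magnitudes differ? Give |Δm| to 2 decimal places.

Pogson: Δm = −2.5 log₁₀(ratio) = −2.5 log₁₀(32400) = −2.5 × 4.5105 = -11.276

|Δm| ≈ 11.28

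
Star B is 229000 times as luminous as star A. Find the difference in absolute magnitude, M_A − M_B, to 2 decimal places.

M_A − M_B ≈ 13.40

Pogson: ΔM = −2.5 log₁₀(ratio) = −2.5 log₁₀(229000) = −2.5 × 5.3598 = -13.400
Star B is brighter so has the smaller magnitude: M_A − M_B is positive.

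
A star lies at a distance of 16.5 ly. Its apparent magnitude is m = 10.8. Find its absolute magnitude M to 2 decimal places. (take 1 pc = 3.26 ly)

M ≈ 12.28

d = 16.5 ly / 3.26 = 5.061 pc
5 log₁₀(d/10 pc) = 5 log₁₀(5.061) − 5 = -1.479
M = m − 5 log₁₀(d/10) = 10.8 + 1.479 = 12.279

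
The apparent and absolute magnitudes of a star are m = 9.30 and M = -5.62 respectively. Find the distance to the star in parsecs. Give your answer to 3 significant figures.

d ≈ 9640 pc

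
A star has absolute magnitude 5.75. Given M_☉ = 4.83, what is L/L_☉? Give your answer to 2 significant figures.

L/L_☉ ≈ 0.43

M − M_☉ = 5.75 − 4.83 = 0.920
L/L_☉ = 10^(−0.4 (M − M_☉)) = 10^-0.368 = 0.4285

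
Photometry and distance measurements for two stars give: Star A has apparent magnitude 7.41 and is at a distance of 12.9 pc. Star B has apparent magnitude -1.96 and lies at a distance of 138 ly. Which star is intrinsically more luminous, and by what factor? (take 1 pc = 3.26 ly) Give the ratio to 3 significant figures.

Star A: M = m − 5 log₁₀ d + 5 = 7.41 − 5·1.1106 + 5 = 6.857
Star B: d = 138 ly / 3.26 = 42.33 pc
Star B: M = m − 5 log₁₀ d + 5 = -1.96 − 5·1.6267 + 5 = -5.093
ΔM = M_A − M_B = 6.857 − (-5.093) = 11.950; smaller M is more luminous → Star B.
L ratio = 10^(0.4 |ΔM|) = 10^4.780 = 60280

Star B is more luminous, by a factor of 60300.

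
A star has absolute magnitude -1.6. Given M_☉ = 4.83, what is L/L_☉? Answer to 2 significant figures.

L/L_☉ ≈ 370

M − M_☉ = -1.6 − 4.83 = -6.430
L/L_☉ = 10^(−0.4 (M − M_☉)) = 10^2.572 = 373.3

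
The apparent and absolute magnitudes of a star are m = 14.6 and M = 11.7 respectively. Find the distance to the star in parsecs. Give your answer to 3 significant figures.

d ≈ 38.0 pc

Distance modulus: m − M = 14.6 − (11.7) = 2.900
m − M = 5 log₁₀ d − 5
log₁₀ d = (m − M)/5 + 1 = 1.5800
d = 10^1.5800 = 38.02 pc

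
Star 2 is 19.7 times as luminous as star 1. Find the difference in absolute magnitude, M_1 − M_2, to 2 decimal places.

M_1 − M_2 ≈ 3.24

Pogson: ΔM = −2.5 log₁₀(ratio) = −2.5 log₁₀(19.7) = −2.5 × 1.2945 = -3.236
Star 2 is brighter so has the smaller magnitude: M_1 − M_2 is positive.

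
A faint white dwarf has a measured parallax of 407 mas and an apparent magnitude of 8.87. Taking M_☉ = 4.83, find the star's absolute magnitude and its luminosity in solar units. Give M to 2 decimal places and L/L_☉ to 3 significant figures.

M ≈ 11.92; L/L_☉ ≈ 1.46×10^-3

d = 1/p = 1000/407 mas = 2.457 pc
M = m − 5 log₁₀ d + 5 = 8.87 − 5·0.3904 + 5 = 11.918
M − M_☉ = 11.918 − 4.83 = 7.088
L/L_☉ = 10^(−0.4 × 7.088) = 1.462×10^-3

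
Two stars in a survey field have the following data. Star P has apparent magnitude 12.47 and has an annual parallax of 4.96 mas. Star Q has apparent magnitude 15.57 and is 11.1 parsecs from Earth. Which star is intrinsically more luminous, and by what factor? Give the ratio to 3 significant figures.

Star P: p = 4.96 mas = 4.96×10^-3″ → d = 1/p = 201.6 pc
Star P: M = m − 5 log₁₀ d + 5 = 12.47 − 5·2.3045 + 5 = 5.947
Star Q: M = m − 5 log₁₀ d + 5 = 15.57 − 5·1.0453 + 5 = 15.343
ΔM = M_P − M_Q = 5.947 − (15.343) = -9.396; smaller M is more luminous → Star P.
L ratio = 10^(0.4 |ΔM|) = 10^3.758 = 5733

Star P is more luminous, by a factor of 5730.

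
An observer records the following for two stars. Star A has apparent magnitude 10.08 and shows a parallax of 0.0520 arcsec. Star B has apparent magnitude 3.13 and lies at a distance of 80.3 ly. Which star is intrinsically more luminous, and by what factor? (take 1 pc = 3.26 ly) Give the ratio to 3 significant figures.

Star B is more luminous, by a factor of 989.

Star A: d = 1/p = 1/0.0520″ = 19.23 pc
Star A: M = m − 5 log₁₀ d + 5 = 10.08 − 5·1.2840 + 5 = 8.660
Star B: d = 80.3 ly / 3.26 = 24.63 pc
Star B: M = m − 5 log₁₀ d + 5 = 3.13 − 5·1.3915 + 5 = 1.173
ΔM = M_A − M_B = 8.660 − (1.173) = 7.488; smaller M is more luminous → Star B.
L ratio = 10^(0.4 |ΔM|) = 10^2.995 = 988.6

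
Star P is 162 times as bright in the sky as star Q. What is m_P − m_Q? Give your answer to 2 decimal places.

Pogson: Δm = −2.5 log₁₀(ratio) = −2.5 log₁₀(162) = −2.5 × 2.2095 = -5.524
Star P is brighter, so it has the smaller magnitude: the difference is negative.

m_P − m_Q ≈ -5.52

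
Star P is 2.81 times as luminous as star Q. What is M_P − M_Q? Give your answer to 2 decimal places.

Pogson: ΔM = −2.5 log₁₀(ratio) = −2.5 log₁₀(2.81) = −2.5 × 0.4487 = -1.122
Star P is brighter, so it has the smaller magnitude: the difference is negative.

M_P − M_Q ≈ -1.12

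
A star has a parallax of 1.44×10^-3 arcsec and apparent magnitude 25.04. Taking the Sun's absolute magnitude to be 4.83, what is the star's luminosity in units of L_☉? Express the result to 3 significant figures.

d = 1/p = 1/1.44×10^-3″ = 694.4 pc
M = m − 5 log₁₀ d + 5 = 25.04 − 5·2.8416 + 5 = 15.832
M − M_☉ = 15.832 − 4.83 = 11.002
L/L_☉ = 10^(−0.4 × 11.002) = 3.974×10^-5

L/L_☉ ≈ 3.97×10^-5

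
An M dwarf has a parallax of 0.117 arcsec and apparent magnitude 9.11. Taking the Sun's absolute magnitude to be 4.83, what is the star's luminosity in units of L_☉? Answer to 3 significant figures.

L/L_☉ ≈ 0.0142

d = 1/p = 1/0.117″ = 8.547 pc
M = m − 5 log₁₀ d + 5 = 9.11 − 5·0.9318 + 5 = 9.451
M − M_☉ = 9.451 − 4.83 = 4.621
L/L_☉ = 10^(−0.4 × 4.621) = 0.01418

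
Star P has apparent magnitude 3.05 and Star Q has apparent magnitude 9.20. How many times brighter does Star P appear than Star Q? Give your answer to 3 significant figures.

Δm = 3.05 − (9.20) = -6.15
Flux ratio = 10^(−0.4 Δm) = 10^(−0.4 × -6.15) = 10^2.460 = 288.4

288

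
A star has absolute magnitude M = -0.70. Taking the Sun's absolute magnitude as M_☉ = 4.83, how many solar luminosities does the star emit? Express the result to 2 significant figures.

L/L_☉ ≈ 160

M − M_☉ = -0.70 − 4.83 = -5.530
L/L_☉ = 10^(−0.4 (M − M_☉)) = 10^2.212 = 162.9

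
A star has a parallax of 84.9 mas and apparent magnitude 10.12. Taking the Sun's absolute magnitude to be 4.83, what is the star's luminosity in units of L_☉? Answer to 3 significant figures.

L/L_☉ ≈ 0.0106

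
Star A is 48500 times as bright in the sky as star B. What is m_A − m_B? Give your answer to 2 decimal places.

Pogson: Δm = −2.5 log₁₀(ratio) = −2.5 log₁₀(48500) = −2.5 × 4.6857 = -11.714
Star A is brighter, so it has the smaller magnitude: the difference is negative.

m_A − m_B ≈ -11.71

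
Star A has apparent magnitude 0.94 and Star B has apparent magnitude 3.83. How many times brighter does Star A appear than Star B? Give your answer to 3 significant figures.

14.3

Magnitude difference = -2.89
Flux ratio = 10^(−0.4 Δm) = 10^(−0.4 × -2.89) = 10^1.156 = 14.32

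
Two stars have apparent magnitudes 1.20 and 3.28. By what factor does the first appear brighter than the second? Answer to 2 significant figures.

Δm = 1.20 − (3.28) = -2.08
Flux ratio = 10^(−0.4 Δm) = 10^(−0.4 × -2.08) = 10^0.832 = 6.792

6.8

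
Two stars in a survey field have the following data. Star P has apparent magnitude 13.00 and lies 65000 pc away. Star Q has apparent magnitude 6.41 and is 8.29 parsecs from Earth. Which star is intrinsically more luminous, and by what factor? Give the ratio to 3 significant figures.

Star P is more luminous, by a factor of 142000.

Star P: M = m − 5 log₁₀ d + 5 = 13.00 − 5·4.8129 + 5 = -6.065
Star Q: M = m − 5 log₁₀ d + 5 = 6.41 − 5·0.9186 + 5 = 6.817
ΔM = M_P − M_Q = -6.065 − (6.817) = -12.882; smaller M is more luminous → Star P.
L ratio = 10^(0.4 |ΔM|) = 10^5.153 = 142100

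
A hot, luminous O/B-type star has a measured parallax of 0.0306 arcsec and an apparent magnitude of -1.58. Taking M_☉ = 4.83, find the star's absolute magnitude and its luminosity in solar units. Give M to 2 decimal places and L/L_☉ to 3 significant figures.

d = 1/p = 1/0.0306″ = 32.68 pc
M = m − 5 log₁₀ d + 5 = -1.58 − 5·1.5143 + 5 = -4.151
M − M_☉ = -4.151 − 4.83 = -8.981
L/L_☉ = 10^(−0.4 × -8.981) = 3913

M ≈ -4.15; L/L_☉ ≈ 3910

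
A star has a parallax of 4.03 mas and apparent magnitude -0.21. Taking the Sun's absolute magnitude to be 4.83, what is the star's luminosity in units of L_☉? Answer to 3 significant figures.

d = 1/p = 1000/4.03 mas = 248.1 pc
M = m − 5 log₁₀ d + 5 = -0.21 − 5·2.3947 + 5 = -7.183
M − M_☉ = -7.183 − 4.83 = -12.013
L/L_☉ = 10^(−0.4 × -12.013) = 63880

L/L_☉ ≈ 63900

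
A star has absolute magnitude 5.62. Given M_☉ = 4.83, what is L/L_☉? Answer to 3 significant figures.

L/L_☉ ≈ 0.483

M − M_☉ = 5.62 − 4.83 = 0.790
L/L_☉ = 10^(−0.4 (M − M_☉)) = 10^-0.316 = 0.4831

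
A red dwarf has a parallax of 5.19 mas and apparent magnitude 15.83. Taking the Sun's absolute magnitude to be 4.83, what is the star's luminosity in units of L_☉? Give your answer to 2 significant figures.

L/L_☉ ≈ 0.015

d = 1/p = 1000/5.19 mas = 192.7 pc
M = m − 5 log₁₀ d + 5 = 15.83 − 5·2.2848 + 5 = 9.406
M − M_☉ = 9.406 − 4.83 = 4.576
L/L_☉ = 10^(−0.4 × 4.576) = 0.01478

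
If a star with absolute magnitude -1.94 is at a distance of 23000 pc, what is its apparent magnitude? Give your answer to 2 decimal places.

m ≈ 14.87

m = M + 5 log₁₀ d − 5 = -1.94 + 5·4.3617 − 5 = 14.869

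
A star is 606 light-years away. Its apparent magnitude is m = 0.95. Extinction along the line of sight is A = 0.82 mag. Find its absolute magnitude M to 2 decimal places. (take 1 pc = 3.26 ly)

M ≈ -6.22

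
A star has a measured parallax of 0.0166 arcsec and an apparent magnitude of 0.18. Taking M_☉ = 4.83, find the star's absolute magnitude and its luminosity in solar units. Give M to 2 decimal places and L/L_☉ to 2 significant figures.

M ≈ -3.72; L/L_☉ ≈ 2600

d = 1/p = 1/0.0166″ = 60.24 pc
M = m − 5 log₁₀ d + 5 = 0.18 − 5·1.7799 + 5 = -3.719
M − M_☉ = -3.719 − 4.83 = -8.549
L/L_☉ = 10^(−0.4 × -8.549) = 2629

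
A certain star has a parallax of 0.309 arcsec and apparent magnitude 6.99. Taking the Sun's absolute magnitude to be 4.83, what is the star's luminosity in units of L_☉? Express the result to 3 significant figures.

L/L_☉ ≈ 0.0143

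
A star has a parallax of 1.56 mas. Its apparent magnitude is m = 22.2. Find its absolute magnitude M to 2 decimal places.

M ≈ 13.17

p = 1.56 mas = 1.56×10^-3″ → d = 1/p = 641.0 pc
5 log₁₀(d/10 pc) = 5 log₁₀(641.0) − 5 = 9.034
M = m − 5 log₁₀(d/10) = 22.2 − 9.034 = 13.166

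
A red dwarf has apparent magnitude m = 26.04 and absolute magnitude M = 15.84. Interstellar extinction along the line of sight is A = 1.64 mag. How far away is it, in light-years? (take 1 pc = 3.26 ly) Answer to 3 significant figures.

d ≈ 1680 ly

m − M = 5 log₁₀(d/10 pc) + A  ⇒  26.04 − (15.84) − 1.64 = 5 log₁₀(d/10)
8.560 = 5 log₁₀(d/10)
log₁₀ d = (m − M − A)/5 + 1 = 2.7120
d = 10^2.7120 = 515.2 pc
= 1680 ly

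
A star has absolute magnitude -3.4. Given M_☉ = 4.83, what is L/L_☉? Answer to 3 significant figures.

L/L_☉ ≈ 1960

M − M_☉ = -3.4 − 4.83 = -8.230
L/L_☉ = 10^(−0.4 (M − M_☉)) = 10^3.292 = 1959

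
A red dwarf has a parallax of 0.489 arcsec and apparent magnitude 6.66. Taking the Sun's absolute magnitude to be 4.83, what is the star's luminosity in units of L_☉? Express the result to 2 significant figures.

L/L_☉ ≈ 7.8×10^-3

d = 1/p = 1/0.489″ = 2.045 pc
M = m − 5 log₁₀ d + 5 = 6.66 − 5·0.3107 + 5 = 10.107
M − M_☉ = 10.107 − 4.83 = 5.277
L/L_☉ = 10^(−0.4 × 5.277) = 7.751×10^-3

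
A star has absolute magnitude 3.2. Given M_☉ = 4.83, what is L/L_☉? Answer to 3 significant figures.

L/L_☉ ≈ 4.49

M − M_☉ = 3.2 − 4.83 = -1.630
L/L_☉ = 10^(−0.4 (M − M_☉)) = 10^0.652 = 4.487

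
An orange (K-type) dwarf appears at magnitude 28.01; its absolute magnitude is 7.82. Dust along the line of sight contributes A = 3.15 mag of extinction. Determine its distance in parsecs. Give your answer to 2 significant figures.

m − M = 5 log₁₀(d/10 pc) + A  ⇒  28.01 − (7.82) − 3.15 = 5 log₁₀(d/10)
17.040 = 5 log₁₀(d/10)
log₁₀ d = (m − M − A)/5 + 1 = 4.4080
d = 10^4.4080 = 25590 pc

d ≈ 26000 pc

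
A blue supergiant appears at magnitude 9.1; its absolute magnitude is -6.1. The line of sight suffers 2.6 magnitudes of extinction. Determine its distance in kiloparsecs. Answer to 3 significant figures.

d ≈ 3.31 kpc

m − M = 5 log₁₀(d/10 pc) + A  ⇒  9.1 − (-6.1) − 2.6 = 5 log₁₀(d/10)
12.600 = 5 log₁₀(d/10)
log₁₀ d = (m − M − A)/5 + 1 = 3.5200
d = 10^3.5200 = 3311 pc
= 3.311 kpc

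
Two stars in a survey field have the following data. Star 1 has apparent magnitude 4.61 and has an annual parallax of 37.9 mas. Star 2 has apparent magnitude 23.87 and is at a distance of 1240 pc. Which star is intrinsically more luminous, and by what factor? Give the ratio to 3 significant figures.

Star 1: p = 37.9 mas = 0.0379″ → d = 1/p = 26.39 pc
Star 1: M = m − 5 log₁₀ d + 5 = 4.61 − 5·1.4214 + 5 = 2.503
Star 2: M = m − 5 log₁₀ d + 5 = 23.87 − 5·3.0934 + 5 = 13.403
ΔM = M_1 − M_2 = 2.503 − (13.403) = -10.900; smaller M is more luminous → Star 1.
L ratio = 10^(0.4 |ΔM|) = 10^4.360 = 22900

Star 1 is more luminous, by a factor of 22900.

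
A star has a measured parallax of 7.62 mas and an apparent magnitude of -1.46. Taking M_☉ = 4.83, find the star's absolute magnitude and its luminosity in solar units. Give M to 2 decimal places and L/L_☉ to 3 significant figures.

M ≈ -7.05; L/L_☉ ≈ 56500

d = 1/p = 1000/7.62 mas = 131.2 pc
M = m − 5 log₁₀ d + 5 = -1.46 − 5·2.1180 + 5 = -7.050
M − M_☉ = -7.050 − 4.83 = -11.880
L/L_☉ = 10^(−0.4 × -11.880) = 56510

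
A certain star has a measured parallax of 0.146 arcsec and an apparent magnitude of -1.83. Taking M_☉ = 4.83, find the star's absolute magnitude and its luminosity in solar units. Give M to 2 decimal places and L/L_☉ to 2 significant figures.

d = 1/p = 1/0.146″ = 6.849 pc
M = m − 5 log₁₀ d + 5 = -1.83 − 5·0.8356 + 5 = -1.008
M − M_☉ = -1.008 − 4.83 = -5.838
L/L_☉ = 10^(−0.4 × -5.838) = 216.4

M ≈ -1.01; L/L_☉ ≈ 220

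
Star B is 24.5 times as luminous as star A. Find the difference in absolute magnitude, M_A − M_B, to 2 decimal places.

Pogson: ΔM = −2.5 log₁₀(ratio) = −2.5 log₁₀(24.5) = −2.5 × 1.3892 = -3.473
Star B is brighter so has the smaller magnitude: M_A − M_B is positive.

M_A − M_B ≈ 3.47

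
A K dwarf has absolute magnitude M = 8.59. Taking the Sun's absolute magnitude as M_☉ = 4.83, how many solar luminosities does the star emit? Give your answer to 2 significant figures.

L/L_☉ ≈ 0.031

M − M_☉ = 8.59 − 4.83 = 3.760
L/L_☉ = 10^(−0.4 (M − M_☉)) = 10^-1.504 = 0.03133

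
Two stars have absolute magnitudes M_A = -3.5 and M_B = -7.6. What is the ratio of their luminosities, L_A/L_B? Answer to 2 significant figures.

L_A/L_B ≈ 0.023

ΔM = M_A − M_B = 4.1
L_A/L_B = 10^(−0.4 ΔM) = 10^-1.640 = 0.02291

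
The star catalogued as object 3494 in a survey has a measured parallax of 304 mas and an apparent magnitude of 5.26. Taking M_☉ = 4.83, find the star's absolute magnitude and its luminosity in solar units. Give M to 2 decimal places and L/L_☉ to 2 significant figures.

d = 1/p = 1000/304 mas = 3.289 pc
M = m − 5 log₁₀ d + 5 = 5.26 − 5·0.5171 + 5 = 7.674
M − M_☉ = 7.674 − 4.83 = 2.844
L/L_☉ = 10^(−0.4 × 2.844) = 0.07282

M ≈ 7.67; L/L_☉ ≈ 0.073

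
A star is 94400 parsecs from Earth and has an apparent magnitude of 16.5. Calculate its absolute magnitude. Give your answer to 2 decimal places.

5 log₁₀(d/10 pc) = 5 log₁₀(94400) − 5 = 19.875
M = m − 5 log₁₀(d/10) = 16.5 − 19.875 = -3.375

M ≈ -3.37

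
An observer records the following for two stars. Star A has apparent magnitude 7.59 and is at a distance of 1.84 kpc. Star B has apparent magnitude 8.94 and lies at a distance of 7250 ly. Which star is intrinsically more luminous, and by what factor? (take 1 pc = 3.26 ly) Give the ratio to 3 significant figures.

Star A is more luminous, by a factor of 2.37.

Star A: d = 1.84 kpc = 1840 pc
Star A: M = m − 5 log₁₀ d + 5 = 7.59 − 5·3.2648 + 5 = -3.734
Star B: d = 7250 ly / 3.26 = 2224 pc
Star B: M = m − 5 log₁₀ d + 5 = 8.94 − 5·3.3471 + 5 = -2.796
ΔM = M_A − M_B = -3.734 − (-2.796) = -0.938; smaller M is more luminous → Star A.
L ratio = 10^(0.4 |ΔM|) = 10^0.375 = 2.374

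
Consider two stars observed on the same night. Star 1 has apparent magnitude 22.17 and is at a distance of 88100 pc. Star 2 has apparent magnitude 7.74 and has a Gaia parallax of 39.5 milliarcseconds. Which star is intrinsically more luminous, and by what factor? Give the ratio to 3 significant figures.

Star 1 is more luminous, by a factor of 20.5.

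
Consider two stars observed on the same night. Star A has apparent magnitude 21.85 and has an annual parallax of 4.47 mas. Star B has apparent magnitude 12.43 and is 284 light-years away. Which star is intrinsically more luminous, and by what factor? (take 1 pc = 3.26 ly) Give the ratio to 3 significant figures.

Star B is more luminous, by a factor of 889.

Star A: p = 4.47 mas = 4.47×10^-3″ → d = 1/p = 223.7 pc
Star A: M = m − 5 log₁₀ d + 5 = 21.85 − 5·2.3497 + 5 = 15.102
Star B: d = 284 ly / 3.26 = 87.12 pc
Star B: M = m − 5 log₁₀ d + 5 = 12.43 − 5·1.9401 + 5 = 7.729
ΔM = M_A − M_B = 15.102 − (7.729) = 7.372; smaller M is more luminous → Star B.
L ratio = 10^(0.4 |ΔM|) = 10^2.949 = 888.8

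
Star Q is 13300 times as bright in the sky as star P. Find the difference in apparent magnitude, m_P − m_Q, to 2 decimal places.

m_P − m_Q ≈ 10.31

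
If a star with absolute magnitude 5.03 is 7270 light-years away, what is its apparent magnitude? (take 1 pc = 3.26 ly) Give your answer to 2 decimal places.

m ≈ 16.77

d = 7270 ly / 3.26 = 2230 pc
m = M + 5 log₁₀ d − 5 = 5.03 + 5·3.3483 − 5 = 16.772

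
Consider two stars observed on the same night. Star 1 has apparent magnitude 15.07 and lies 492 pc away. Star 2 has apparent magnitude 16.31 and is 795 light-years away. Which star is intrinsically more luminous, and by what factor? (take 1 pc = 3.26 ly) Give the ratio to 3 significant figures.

Star 1 is more luminous, by a factor of 12.8.

Star 1: M = m − 5 log₁₀ d + 5 = 15.07 − 5·2.6920 + 5 = 6.610
Star 2: d = 795 ly / 3.26 = 243.9 pc
Star 2: M = m − 5 log₁₀ d + 5 = 16.31 − 5·2.3871 + 5 = 9.374
ΔM = M_1 − M_2 = 6.610 − (9.374) = -2.764; smaller M is more luminous → Star 1.
L ratio = 10^(0.4 |ΔM|) = 10^1.106 = 12.75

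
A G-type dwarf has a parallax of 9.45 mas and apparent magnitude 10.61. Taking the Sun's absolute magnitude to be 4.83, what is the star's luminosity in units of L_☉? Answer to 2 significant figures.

L/L_☉ ≈ 0.55

d = 1/p = 1000/9.45 mas = 105.8 pc
M = m − 5 log₁₀ d + 5 = 10.61 − 5·2.0246 + 5 = 5.487
M − M_☉ = 5.487 − 4.83 = 0.657
L/L_☉ = 10^(−0.4 × 0.657) = 0.5459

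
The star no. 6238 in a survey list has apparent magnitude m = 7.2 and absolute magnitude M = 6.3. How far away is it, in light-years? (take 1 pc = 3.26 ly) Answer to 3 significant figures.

Distance modulus: m − M = 7.2 − (6.3) = 0.900
m − M = 5 log₁₀ d − 5
log₁₀ d = (m − M)/5 + 1 = 1.1800
d = 10^1.1800 = 15.14 pc
= 49.34 ly

d ≈ 49.3 ly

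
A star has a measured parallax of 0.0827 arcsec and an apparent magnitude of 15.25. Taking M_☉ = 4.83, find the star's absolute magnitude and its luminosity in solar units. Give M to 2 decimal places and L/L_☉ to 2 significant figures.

d = 1/p = 1/0.0827″ = 12.09 pc
M = m − 5 log₁₀ d + 5 = 15.25 − 5·1.0825 + 5 = 14.838
M − M_☉ = 14.838 − 4.83 = 10.008
L/L_☉ = 10^(−0.4 × 10.008) = 9.931×10^-5

M ≈ 14.84; L/L_☉ ≈ 9.9×10^-5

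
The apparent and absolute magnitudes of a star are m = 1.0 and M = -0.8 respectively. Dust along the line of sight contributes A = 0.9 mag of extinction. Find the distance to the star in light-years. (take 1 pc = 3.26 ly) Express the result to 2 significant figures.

d ≈ 49 ly

m − M = 5 log₁₀(d/10 pc) + A  ⇒  1.0 − (-0.8) − 0.9 = 5 log₁₀(d/10)
0.900 = 5 log₁₀(d/10)
log₁₀ d = (m − M − A)/5 + 1 = 1.1800
d = 10^1.1800 = 15.14 pc
= 49.34 ly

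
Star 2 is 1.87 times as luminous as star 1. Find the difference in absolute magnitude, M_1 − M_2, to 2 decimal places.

M_1 − M_2 ≈ 0.68

Pogson: ΔM = −2.5 log₁₀(ratio) = −2.5 log₁₀(1.87) = −2.5 × 0.2718 = -0.680
Star 2 is brighter so has the smaller magnitude: M_1 − M_2 is positive.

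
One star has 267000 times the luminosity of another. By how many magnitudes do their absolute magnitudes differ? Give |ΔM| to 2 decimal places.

Pogson: ΔM = −2.5 log₁₀(ratio) = −2.5 log₁₀(267000) = −2.5 × 5.4265 = -13.566

|ΔM| ≈ 13.57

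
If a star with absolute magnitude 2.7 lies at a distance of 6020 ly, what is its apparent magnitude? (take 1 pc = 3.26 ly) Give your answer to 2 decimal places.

m ≈ 14.03

d = 6020 ly / 3.26 = 1847 pc
m = M + 5 log₁₀ d − 5 = 2.7 + 5·3.2664 − 5 = 14.032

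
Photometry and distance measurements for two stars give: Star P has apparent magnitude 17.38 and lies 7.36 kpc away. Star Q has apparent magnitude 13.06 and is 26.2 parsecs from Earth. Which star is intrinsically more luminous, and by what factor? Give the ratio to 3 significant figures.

Star P is more luminous, by a factor of 1480.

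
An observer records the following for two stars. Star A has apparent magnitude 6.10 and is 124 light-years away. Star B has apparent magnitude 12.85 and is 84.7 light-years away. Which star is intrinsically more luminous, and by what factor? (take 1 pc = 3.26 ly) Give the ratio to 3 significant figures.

Star A is more luminous, by a factor of 1070.

Star A: d = 124 ly / 3.26 = 38.04 pc
Star A: M = m − 5 log₁₀ d + 5 = 6.10 − 5·1.5802 + 5 = 3.199
Star B: d = 84.7 ly / 3.26 = 25.98 pc
Star B: M = m − 5 log₁₀ d + 5 = 12.85 − 5·1.4147 + 5 = 10.777
ΔM = M_A − M_B = 3.199 − (10.777) = -7.578; smaller M is more luminous → Star A.
L ratio = 10^(0.4 |ΔM|) = 10^3.031 = 1074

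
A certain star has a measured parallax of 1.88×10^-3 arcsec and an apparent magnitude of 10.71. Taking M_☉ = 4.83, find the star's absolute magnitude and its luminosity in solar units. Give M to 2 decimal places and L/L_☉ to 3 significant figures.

d = 1/p = 1/1.88×10^-3″ = 531.9 pc
M = m − 5 log₁₀ d + 5 = 10.71 − 5·2.7258 + 5 = 2.081
M − M_☉ = 2.081 − 4.83 = -2.749
L/L_☉ = 10^(−0.4 × -2.749) = 12.58

M ≈ 2.08; L/L_☉ ≈ 12.6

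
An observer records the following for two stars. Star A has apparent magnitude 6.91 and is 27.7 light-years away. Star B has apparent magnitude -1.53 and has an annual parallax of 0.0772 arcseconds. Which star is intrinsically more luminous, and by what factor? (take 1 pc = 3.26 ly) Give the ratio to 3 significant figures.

Star B is more luminous, by a factor of 5520.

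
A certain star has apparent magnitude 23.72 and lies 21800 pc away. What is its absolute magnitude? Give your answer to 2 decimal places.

5 log₁₀(d/10 pc) = 5 log₁₀(21800) − 5 = 16.692
M = m − 5 log₁₀(d/10) = 23.72 − 16.692 = 7.028

M ≈ 7.03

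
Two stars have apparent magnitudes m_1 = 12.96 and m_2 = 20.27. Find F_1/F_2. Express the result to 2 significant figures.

F_1/F_2 ≈ 840

Δm = 12.96 − (20.27) = -7.31
Flux ratio = 10^(−0.4 Δm) = 10^(−0.4 × -7.31) = 10^2.924 = 839.5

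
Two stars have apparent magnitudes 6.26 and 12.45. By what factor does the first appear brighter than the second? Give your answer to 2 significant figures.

300

Magnitude difference = -6.19
Flux ratio = 10^(−0.4 Δm) = 10^(−0.4 × -6.19) = 10^2.476 = 299.2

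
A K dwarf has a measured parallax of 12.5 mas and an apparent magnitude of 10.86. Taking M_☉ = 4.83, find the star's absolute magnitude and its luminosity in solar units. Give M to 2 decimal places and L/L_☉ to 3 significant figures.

M ≈ 6.34; L/L_☉ ≈ 0.248

d = 1/p = 1000/12.5 mas = 80.00 pc
M = m − 5 log₁₀ d + 5 = 10.86 − 5·1.9031 + 5 = 6.345
M − M_☉ = 6.345 − 4.83 = 1.515
L/L_☉ = 10^(−0.4 × 1.515) = 0.2478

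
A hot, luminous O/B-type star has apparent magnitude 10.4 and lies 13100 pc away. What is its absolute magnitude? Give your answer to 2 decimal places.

5 log₁₀(d/10 pc) = 5 log₁₀(13100) − 5 = 15.586
M = m − 5 log₁₀(d/10) = 10.4 − 15.586 = -5.186

M ≈ -5.19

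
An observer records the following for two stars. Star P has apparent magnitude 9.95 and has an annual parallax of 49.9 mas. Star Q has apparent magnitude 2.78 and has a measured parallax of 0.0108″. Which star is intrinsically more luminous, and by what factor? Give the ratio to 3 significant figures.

Star P: p = 49.9 mas = 0.0499″ → d = 1/p = 20.04 pc
Star P: M = m − 5 log₁₀ d + 5 = 9.95 − 5·1.3019 + 5 = 8.441
Star Q: d = 1/p = 1/0.0108″ = 92.59 pc
Star Q: M = m − 5 log₁₀ d + 5 = 2.78 − 5·1.9666 + 5 = -2.053
ΔM = M_P − M_Q = 8.441 − (-2.053) = 10.493; smaller M is more luminous → Star Q.
L ratio = 10^(0.4 |ΔM|) = 10^4.197 = 15750

Star Q is more luminous, by a factor of 15800.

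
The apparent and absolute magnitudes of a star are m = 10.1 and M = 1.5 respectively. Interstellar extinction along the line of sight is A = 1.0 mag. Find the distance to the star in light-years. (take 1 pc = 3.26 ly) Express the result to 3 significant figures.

d ≈ 1080 ly

m − M = 5 log₁₀(d/10 pc) + A  ⇒  10.1 − (1.5) − 1.0 = 5 log₁₀(d/10)
7.600 = 5 log₁₀(d/10)
log₁₀ d = (m − M − A)/5 + 1 = 2.5200
d = 10^2.5200 = 331.1 pc
= 1079 ly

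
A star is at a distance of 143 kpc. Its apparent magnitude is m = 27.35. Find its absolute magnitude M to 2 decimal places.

d = 143 kpc = 143000 pc
5 log₁₀(d/10 pc) = 5 log₁₀(143000) − 5 = 20.777
M = m − 5 log₁₀(d/10) = 27.35 − 20.777 = 6.573

M ≈ 6.57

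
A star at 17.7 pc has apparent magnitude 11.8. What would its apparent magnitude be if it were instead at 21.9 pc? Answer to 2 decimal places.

Flux ∝ 1/d², so Δm = 5 log₁₀(d₂/d₁) = 5 log₁₀(21.9/17.7) = 0.462
m₂ = m₁ + Δm = 11.8 + (0.462) = 12.262

m ≈ 12.26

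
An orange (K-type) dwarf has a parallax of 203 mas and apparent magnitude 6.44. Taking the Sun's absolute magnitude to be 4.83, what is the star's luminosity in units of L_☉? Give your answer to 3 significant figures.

d = 1/p = 1000/203 mas = 4.926 pc
M = m − 5 log₁₀ d + 5 = 6.44 − 5·0.6925 + 5 = 7.977
M − M_☉ = 7.977 − 4.83 = 3.147
L/L_☉ = 10^(−0.4 × 3.147) = 0.05508

L/L_☉ ≈ 0.0551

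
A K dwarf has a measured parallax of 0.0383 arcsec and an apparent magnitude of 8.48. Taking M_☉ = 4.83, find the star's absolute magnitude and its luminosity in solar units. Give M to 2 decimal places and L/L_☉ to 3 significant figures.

d = 1/p = 1/0.0383″ = 26.11 pc
M = m − 5 log₁₀ d + 5 = 8.48 − 5·1.4168 + 5 = 6.396
M − M_☉ = 6.396 − 4.83 = 1.566
L/L_☉ = 10^(−0.4 × 1.566) = 0.2364

M ≈ 6.40; L/L_☉ ≈ 0.236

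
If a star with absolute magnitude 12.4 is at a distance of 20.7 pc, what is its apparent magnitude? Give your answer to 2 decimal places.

m = M + 5 log₁₀ d − 5 = 12.4 + 5·1.3160 − 5 = 13.980

m ≈ 13.98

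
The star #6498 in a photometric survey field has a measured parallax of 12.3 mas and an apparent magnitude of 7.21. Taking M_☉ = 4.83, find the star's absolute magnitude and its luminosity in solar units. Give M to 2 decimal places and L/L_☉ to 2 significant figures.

d = 1/p = 1000/12.3 mas = 81.30 pc
M = m − 5 log₁₀ d + 5 = 7.21 − 5·1.9101 + 5 = 2.660
M − M_☉ = 2.660 − 4.83 = -2.170
L/L_☉ = 10^(−0.4 × -2.170) = 7.382

M ≈ 2.66; L/L_☉ ≈ 7.4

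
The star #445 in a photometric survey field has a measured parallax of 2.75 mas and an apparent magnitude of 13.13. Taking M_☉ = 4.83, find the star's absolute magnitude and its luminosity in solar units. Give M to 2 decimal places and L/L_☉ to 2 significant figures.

M ≈ 5.33; L/L_☉ ≈ 0.63

d = 1/p = 1000/2.75 mas = 363.6 pc
M = m − 5 log₁₀ d + 5 = 13.13 − 5·2.5607 + 5 = 5.327
M − M_☉ = 5.327 − 4.83 = 0.497
L/L_☉ = 10^(−0.4 × 0.497) = 0.6329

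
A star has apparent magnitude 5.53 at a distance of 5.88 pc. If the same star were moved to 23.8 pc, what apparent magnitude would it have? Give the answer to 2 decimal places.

m ≈ 8.57

Flux ∝ 1/d², so Δm = 5 log₁₀(d₂/d₁) = 5 log₁₀(23.8/5.88) = 3.036
m₂ = m₁ + Δm = 5.53 + (3.036) = 8.566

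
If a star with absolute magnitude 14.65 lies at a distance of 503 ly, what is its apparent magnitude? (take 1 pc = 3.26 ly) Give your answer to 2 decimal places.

m ≈ 20.59

d = 503 ly / 3.26 = 154.3 pc
m = M + 5 log₁₀ d − 5 = 14.65 + 5·2.1884 − 5 = 20.592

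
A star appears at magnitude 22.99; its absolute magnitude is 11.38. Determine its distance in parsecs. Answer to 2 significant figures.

d ≈ 2100 pc

μ = m − M = 11.610
m − M = 5 log₁₀ d − 5
log₁₀ d = (m − M)/5 + 1 = 3.3220
d = 10^3.3220 = 2099 pc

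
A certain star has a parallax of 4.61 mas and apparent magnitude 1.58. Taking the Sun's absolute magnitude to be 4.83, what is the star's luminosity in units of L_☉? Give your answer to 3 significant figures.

L/L_☉ ≈ 9390

d = 1/p = 1000/4.61 mas = 216.9 pc
M = m − 5 log₁₀ d + 5 = 1.58 − 5·2.3363 + 5 = -5.101
M − M_☉ = -5.101 − 4.83 = -9.931
L/L_☉ = 10^(−0.4 × -9.931) = 9389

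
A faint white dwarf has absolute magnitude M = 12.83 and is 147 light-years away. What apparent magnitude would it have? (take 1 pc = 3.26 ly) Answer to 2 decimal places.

d = 147 ly / 3.26 = 45.09 pc
m = M + 5 log₁₀ d − 5 = 12.83 + 5·1.6541 − 5 = 16.100

m ≈ 16.10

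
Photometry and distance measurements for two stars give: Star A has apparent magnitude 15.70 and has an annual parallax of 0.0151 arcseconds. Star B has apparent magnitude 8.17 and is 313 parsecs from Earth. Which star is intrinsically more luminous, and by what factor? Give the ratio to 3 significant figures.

Star B is more luminous, by a factor of 23000.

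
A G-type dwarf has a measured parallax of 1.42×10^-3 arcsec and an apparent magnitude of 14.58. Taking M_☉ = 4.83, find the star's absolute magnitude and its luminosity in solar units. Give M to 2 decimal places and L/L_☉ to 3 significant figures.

d = 1/p = 1/1.42×10^-3″ = 704.2 pc
M = m − 5 log₁₀ d + 5 = 14.58 − 5·2.8477 + 5 = 5.341
M − M_☉ = 5.341 − 4.83 = 0.511
L/L_☉ = 10^(−0.4 × 0.511) = 0.6243

M ≈ 5.34; L/L_☉ ≈ 0.624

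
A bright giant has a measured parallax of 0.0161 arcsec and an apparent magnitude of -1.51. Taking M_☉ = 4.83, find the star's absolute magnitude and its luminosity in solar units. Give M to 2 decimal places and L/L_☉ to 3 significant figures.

d = 1/p = 1/0.0161″ = 62.11 pc
M = m − 5 log₁₀ d + 5 = -1.51 − 5·1.7932 + 5 = -5.476
M − M_☉ = -5.476 − 4.83 = -10.306
L/L_☉ = 10^(−0.4 × -10.306) = 13250

M ≈ -5.48; L/L_☉ ≈ 13300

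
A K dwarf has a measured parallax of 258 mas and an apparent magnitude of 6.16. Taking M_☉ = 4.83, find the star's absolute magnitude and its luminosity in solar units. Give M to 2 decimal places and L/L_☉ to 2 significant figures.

d = 1/p = 1000/258 mas = 3.876 pc
M = m − 5 log₁₀ d + 5 = 6.16 − 5·0.5884 + 5 = 8.218
M − M_☉ = 8.218 − 4.83 = 3.388
L/L_☉ = 10^(−0.4 × 3.388) = 0.04413

M ≈ 8.22; L/L_☉ ≈ 0.044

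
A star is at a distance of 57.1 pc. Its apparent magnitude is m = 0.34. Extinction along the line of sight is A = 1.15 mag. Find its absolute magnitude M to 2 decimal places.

5 log₁₀(d/10 pc) = 5 log₁₀(57.10) − 5 = 3.783
M = m − 5 log₁₀(d/10) − A = 0.34 − 3.783 − 1.15 = -4.593

M ≈ -4.59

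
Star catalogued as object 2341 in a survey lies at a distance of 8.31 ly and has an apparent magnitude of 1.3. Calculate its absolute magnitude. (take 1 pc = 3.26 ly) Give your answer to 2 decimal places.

M ≈ 4.27

d = 8.31 ly / 3.26 = 2.549 pc
5 log₁₀(d/10 pc) = 5 log₁₀(2.549) − 5 = -2.968
M = m − 5 log₁₀(d/10) = 1.3 + 2.968 = 4.268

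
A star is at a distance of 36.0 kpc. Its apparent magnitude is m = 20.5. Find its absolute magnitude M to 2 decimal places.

M ≈ 2.72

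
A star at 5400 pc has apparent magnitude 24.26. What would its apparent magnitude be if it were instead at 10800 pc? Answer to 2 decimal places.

m ≈ 25.77

Flux ∝ 1/d², so Δm = 5 log₁₀(d₂/d₁) = 5 log₁₀(10800/5400) = 1.505
m₂ = m₁ + Δm = 24.26 + (1.505) = 25.765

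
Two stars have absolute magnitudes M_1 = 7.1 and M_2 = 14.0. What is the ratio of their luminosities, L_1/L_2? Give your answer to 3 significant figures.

L_1/L_2 ≈ 575

ΔM = M_1 − M_2 = -6.9
L_1/L_2 = 10^(−0.4 ΔM) = 10^2.760 = 575.4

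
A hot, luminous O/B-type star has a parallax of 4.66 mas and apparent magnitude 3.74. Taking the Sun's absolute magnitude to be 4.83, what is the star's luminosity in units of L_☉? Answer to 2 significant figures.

d = 1/p = 1000/4.66 mas = 214.6 pc
M = m − 5 log₁₀ d + 5 = 3.74 − 5·2.3316 + 5 = -2.918
M − M_☉ = -2.918 − 4.83 = -7.748
L/L_☉ = 10^(−0.4 × -7.748) = 1257

L/L_☉ ≈ 1300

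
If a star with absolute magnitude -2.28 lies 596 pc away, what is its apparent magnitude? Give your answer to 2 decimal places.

m = M + 5 log₁₀ d − 5 = -2.28 + 5·2.7752 − 5 = 6.596

m ≈ 6.60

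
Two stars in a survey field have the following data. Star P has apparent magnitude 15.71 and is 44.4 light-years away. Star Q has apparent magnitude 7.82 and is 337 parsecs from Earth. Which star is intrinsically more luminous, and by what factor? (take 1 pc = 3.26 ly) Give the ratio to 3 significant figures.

Star Q is more luminous, by a factor of 877000.

Star P: d = 44.4 ly / 3.26 = 13.62 pc
Star P: M = m − 5 log₁₀ d + 5 = 15.71 − 5·1.1342 + 5 = 15.039
Star Q: M = m − 5 log₁₀ d + 5 = 7.82 − 5·2.5276 + 5 = 0.182
ΔM = M_P − M_Q = 15.039 − (0.182) = 14.857; smaller M is more luminous → Star Q.
L ratio = 10^(0.4 |ΔM|) = 10^5.943 = 876900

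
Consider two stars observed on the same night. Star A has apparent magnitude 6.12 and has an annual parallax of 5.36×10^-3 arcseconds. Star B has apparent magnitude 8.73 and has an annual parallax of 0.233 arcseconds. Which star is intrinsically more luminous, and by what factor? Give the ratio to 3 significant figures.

Star A is more luminous, by a factor of 20900.

Star A: d = 1/p = 1/5.36×10^-3″ = 186.6 pc
Star A: M = m − 5 log₁₀ d + 5 = 6.12 − 5·2.2708 + 5 = -0.234
Star B: d = 1/p = 1/0.233″ = 4.292 pc
Star B: M = m − 5 log₁₀ d + 5 = 8.73 − 5·0.6326 + 5 = 10.567
ΔM = M_A − M_B = -0.234 − (10.567) = -10.801; smaller M is more luminous → Star A.
L ratio = 10^(0.4 |ΔM|) = 10^4.320 = 20910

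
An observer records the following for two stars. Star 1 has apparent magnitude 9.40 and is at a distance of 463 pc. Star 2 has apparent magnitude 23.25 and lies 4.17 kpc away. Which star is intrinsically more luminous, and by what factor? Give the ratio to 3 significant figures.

Star 1 is more luminous, by a factor of 4270.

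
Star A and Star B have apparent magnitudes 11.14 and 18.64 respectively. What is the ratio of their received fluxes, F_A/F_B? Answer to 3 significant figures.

F_A/F_B ≈ 1000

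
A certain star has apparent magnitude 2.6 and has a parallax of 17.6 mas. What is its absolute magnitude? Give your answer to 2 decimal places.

p = 17.6 mas = 0.0176″ → d = 1/p = 56.82 pc
5 log₁₀(d/10 pc) = 5 log₁₀(56.82) − 5 = 3.772
M = m − 5 log₁₀(d/10) = 2.6 − 3.772 = -1.172

M ≈ -1.17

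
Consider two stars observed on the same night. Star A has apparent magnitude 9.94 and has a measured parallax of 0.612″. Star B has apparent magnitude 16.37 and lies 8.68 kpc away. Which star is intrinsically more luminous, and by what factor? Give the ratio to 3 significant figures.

Star A: d = 1/p = 1/0.612″ = 1.634 pc
Star A: M = m − 5 log₁₀ d + 5 = 9.94 − 5·0.2132 + 5 = 13.874
Star B: d = 8.68 kpc = 8680 pc
Star B: M = m − 5 log₁₀ d + 5 = 16.37 − 5·3.9385 + 5 = 1.677
ΔM = M_A − M_B = 13.874 − (1.677) = 12.196; smaller M is more luminous → Star B.
L ratio = 10^(0.4 |ΔM|) = 10^4.879 = 75600

Star B is more luminous, by a factor of 75600.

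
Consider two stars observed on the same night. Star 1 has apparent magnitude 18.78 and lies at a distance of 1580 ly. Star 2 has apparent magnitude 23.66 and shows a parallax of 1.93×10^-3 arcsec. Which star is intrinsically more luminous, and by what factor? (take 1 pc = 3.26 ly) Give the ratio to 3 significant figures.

Star 1: d = 1580 ly / 3.26 = 484.7 pc
Star 1: M = m − 5 log₁₀ d + 5 = 18.78 − 5·2.6854 + 5 = 10.353
Star 2: d = 1/p = 1/1.93×10^-3″ = 518.1 pc
Star 2: M = m − 5 log₁₀ d + 5 = 23.66 − 5·2.7144 + 5 = 15.088
ΔM = M_1 − M_2 = 10.353 − (15.088) = -4.735; smaller M is more luminous → Star 1.
L ratio = 10^(0.4 |ΔM|) = 10^1.894 = 78.34

Star 1 is more luminous, by a factor of 78.3.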